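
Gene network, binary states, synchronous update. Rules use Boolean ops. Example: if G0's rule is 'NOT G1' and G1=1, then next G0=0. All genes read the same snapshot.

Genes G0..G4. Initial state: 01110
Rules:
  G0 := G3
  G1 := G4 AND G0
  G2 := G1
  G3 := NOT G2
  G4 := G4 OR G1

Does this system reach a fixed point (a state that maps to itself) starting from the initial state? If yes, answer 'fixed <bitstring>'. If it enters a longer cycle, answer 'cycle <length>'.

Answer: cycle 8

Derivation:
Step 0: 01110
Step 1: G0=G3=1 G1=G4&G0=0&0=0 G2=G1=1 G3=NOT G2=NOT 1=0 G4=G4|G1=0|1=1 -> 10101
Step 2: G0=G3=0 G1=G4&G0=1&1=1 G2=G1=0 G3=NOT G2=NOT 1=0 G4=G4|G1=1|0=1 -> 01001
Step 3: G0=G3=0 G1=G4&G0=1&0=0 G2=G1=1 G3=NOT G2=NOT 0=1 G4=G4|G1=1|1=1 -> 00111
Step 4: G0=G3=1 G1=G4&G0=1&0=0 G2=G1=0 G3=NOT G2=NOT 1=0 G4=G4|G1=1|0=1 -> 10001
Step 5: G0=G3=0 G1=G4&G0=1&1=1 G2=G1=0 G3=NOT G2=NOT 0=1 G4=G4|G1=1|0=1 -> 01011
Step 6: G0=G3=1 G1=G4&G0=1&0=0 G2=G1=1 G3=NOT G2=NOT 0=1 G4=G4|G1=1|1=1 -> 10111
Step 7: G0=G3=1 G1=G4&G0=1&1=1 G2=G1=0 G3=NOT G2=NOT 1=0 G4=G4|G1=1|0=1 -> 11001
Step 8: G0=G3=0 G1=G4&G0=1&1=1 G2=G1=1 G3=NOT G2=NOT 0=1 G4=G4|G1=1|1=1 -> 01111
Step 9: G0=G3=1 G1=G4&G0=1&0=0 G2=G1=1 G3=NOT G2=NOT 1=0 G4=G4|G1=1|1=1 -> 10101
Cycle of length 8 starting at step 1 -> no fixed point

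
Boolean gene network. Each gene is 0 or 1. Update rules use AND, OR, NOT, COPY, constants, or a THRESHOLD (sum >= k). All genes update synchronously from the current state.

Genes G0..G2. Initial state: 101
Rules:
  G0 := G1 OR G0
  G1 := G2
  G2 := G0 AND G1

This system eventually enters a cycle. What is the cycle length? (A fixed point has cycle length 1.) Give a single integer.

Step 0: 101
Step 1: G0=G1|G0=0|1=1 G1=G2=1 G2=G0&G1=1&0=0 -> 110
Step 2: G0=G1|G0=1|1=1 G1=G2=0 G2=G0&G1=1&1=1 -> 101
State from step 2 equals state from step 0 -> cycle length 2

Answer: 2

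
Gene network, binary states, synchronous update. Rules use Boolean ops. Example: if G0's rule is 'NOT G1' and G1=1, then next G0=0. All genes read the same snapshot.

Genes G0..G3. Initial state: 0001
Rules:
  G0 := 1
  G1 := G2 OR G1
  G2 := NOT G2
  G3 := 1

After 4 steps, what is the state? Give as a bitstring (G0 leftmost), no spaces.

Step 1: G0=1(const) G1=G2|G1=0|0=0 G2=NOT G2=NOT 0=1 G3=1(const) -> 1011
Step 2: G0=1(const) G1=G2|G1=1|0=1 G2=NOT G2=NOT 1=0 G3=1(const) -> 1101
Step 3: G0=1(const) G1=G2|G1=0|1=1 G2=NOT G2=NOT 0=1 G3=1(const) -> 1111
Step 4: G0=1(const) G1=G2|G1=1|1=1 G2=NOT G2=NOT 1=0 G3=1(const) -> 1101

1101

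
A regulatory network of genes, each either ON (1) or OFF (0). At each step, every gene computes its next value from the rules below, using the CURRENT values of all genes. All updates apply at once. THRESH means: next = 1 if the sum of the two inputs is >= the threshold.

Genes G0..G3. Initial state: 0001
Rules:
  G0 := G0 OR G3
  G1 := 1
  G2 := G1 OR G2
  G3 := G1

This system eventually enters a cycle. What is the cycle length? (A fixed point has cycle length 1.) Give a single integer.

Answer: 1

Derivation:
Step 0: 0001
Step 1: G0=G0|G3=0|1=1 G1=1(const) G2=G1|G2=0|0=0 G3=G1=0 -> 1100
Step 2: G0=G0|G3=1|0=1 G1=1(const) G2=G1|G2=1|0=1 G3=G1=1 -> 1111
Step 3: G0=G0|G3=1|1=1 G1=1(const) G2=G1|G2=1|1=1 G3=G1=1 -> 1111
State from step 3 equals state from step 2 -> cycle length 1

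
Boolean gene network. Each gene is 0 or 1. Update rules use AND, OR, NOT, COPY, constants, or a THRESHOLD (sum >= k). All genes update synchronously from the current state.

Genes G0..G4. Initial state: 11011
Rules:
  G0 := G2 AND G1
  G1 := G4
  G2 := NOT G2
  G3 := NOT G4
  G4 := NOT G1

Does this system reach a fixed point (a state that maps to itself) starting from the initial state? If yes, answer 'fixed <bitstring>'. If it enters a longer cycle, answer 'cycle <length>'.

Step 0: 11011
Step 1: G0=G2&G1=0&1=0 G1=G4=1 G2=NOT G2=NOT 0=1 G3=NOT G4=NOT 1=0 G4=NOT G1=NOT 1=0 -> 01100
Step 2: G0=G2&G1=1&1=1 G1=G4=0 G2=NOT G2=NOT 1=0 G3=NOT G4=NOT 0=1 G4=NOT G1=NOT 1=0 -> 10010
Step 3: G0=G2&G1=0&0=0 G1=G4=0 G2=NOT G2=NOT 0=1 G3=NOT G4=NOT 0=1 G4=NOT G1=NOT 0=1 -> 00111
Step 4: G0=G2&G1=1&0=0 G1=G4=1 G2=NOT G2=NOT 1=0 G3=NOT G4=NOT 1=0 G4=NOT G1=NOT 0=1 -> 01001
Step 5: G0=G2&G1=0&1=0 G1=G4=1 G2=NOT G2=NOT 0=1 G3=NOT G4=NOT 1=0 G4=NOT G1=NOT 1=0 -> 01100
Cycle of length 4 starting at step 1 -> no fixed point

Answer: cycle 4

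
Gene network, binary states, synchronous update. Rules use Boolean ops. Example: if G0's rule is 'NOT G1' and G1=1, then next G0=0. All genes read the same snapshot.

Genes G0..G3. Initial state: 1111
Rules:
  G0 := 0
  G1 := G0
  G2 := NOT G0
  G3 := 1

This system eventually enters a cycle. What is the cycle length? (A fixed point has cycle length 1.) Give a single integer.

Answer: 1

Derivation:
Step 0: 1111
Step 1: G0=0(const) G1=G0=1 G2=NOT G0=NOT 1=0 G3=1(const) -> 0101
Step 2: G0=0(const) G1=G0=0 G2=NOT G0=NOT 0=1 G3=1(const) -> 0011
Step 3: G0=0(const) G1=G0=0 G2=NOT G0=NOT 0=1 G3=1(const) -> 0011
State from step 3 equals state from step 2 -> cycle length 1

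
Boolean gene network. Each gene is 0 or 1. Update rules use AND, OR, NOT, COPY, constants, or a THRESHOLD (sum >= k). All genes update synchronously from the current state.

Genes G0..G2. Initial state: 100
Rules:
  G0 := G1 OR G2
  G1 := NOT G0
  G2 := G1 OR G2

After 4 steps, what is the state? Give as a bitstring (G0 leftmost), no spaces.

Step 1: G0=G1|G2=0|0=0 G1=NOT G0=NOT 1=0 G2=G1|G2=0|0=0 -> 000
Step 2: G0=G1|G2=0|0=0 G1=NOT G0=NOT 0=1 G2=G1|G2=0|0=0 -> 010
Step 3: G0=G1|G2=1|0=1 G1=NOT G0=NOT 0=1 G2=G1|G2=1|0=1 -> 111
Step 4: G0=G1|G2=1|1=1 G1=NOT G0=NOT 1=0 G2=G1|G2=1|1=1 -> 101

101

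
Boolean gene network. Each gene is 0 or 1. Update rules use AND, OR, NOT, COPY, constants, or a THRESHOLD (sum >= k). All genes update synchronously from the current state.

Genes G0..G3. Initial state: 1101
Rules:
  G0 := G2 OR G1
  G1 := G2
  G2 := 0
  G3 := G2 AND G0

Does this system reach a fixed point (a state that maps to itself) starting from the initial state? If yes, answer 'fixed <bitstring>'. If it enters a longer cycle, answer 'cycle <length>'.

Answer: fixed 0000

Derivation:
Step 0: 1101
Step 1: G0=G2|G1=0|1=1 G1=G2=0 G2=0(const) G3=G2&G0=0&1=0 -> 1000
Step 2: G0=G2|G1=0|0=0 G1=G2=0 G2=0(const) G3=G2&G0=0&1=0 -> 0000
Step 3: G0=G2|G1=0|0=0 G1=G2=0 G2=0(const) G3=G2&G0=0&0=0 -> 0000
Fixed point reached at step 2: 0000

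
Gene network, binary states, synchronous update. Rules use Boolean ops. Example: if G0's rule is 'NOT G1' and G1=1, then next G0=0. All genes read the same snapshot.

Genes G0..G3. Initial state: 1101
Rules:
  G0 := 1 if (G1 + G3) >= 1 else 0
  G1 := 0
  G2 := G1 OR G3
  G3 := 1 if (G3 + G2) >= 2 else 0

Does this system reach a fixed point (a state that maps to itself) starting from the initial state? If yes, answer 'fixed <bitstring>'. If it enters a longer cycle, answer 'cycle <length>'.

Answer: fixed 0000

Derivation:
Step 0: 1101
Step 1: G0=(1+1>=1)=1 G1=0(const) G2=G1|G3=1|1=1 G3=(1+0>=2)=0 -> 1010
Step 2: G0=(0+0>=1)=0 G1=0(const) G2=G1|G3=0|0=0 G3=(0+1>=2)=0 -> 0000
Step 3: G0=(0+0>=1)=0 G1=0(const) G2=G1|G3=0|0=0 G3=(0+0>=2)=0 -> 0000
Fixed point reached at step 2: 0000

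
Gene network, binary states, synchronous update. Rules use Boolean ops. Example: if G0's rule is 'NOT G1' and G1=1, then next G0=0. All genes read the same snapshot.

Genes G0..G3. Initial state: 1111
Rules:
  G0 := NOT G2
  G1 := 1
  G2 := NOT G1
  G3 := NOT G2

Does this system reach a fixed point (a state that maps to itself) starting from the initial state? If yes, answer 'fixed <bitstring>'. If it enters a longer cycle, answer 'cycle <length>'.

Answer: fixed 1101

Derivation:
Step 0: 1111
Step 1: G0=NOT G2=NOT 1=0 G1=1(const) G2=NOT G1=NOT 1=0 G3=NOT G2=NOT 1=0 -> 0100
Step 2: G0=NOT G2=NOT 0=1 G1=1(const) G2=NOT G1=NOT 1=0 G3=NOT G2=NOT 0=1 -> 1101
Step 3: G0=NOT G2=NOT 0=1 G1=1(const) G2=NOT G1=NOT 1=0 G3=NOT G2=NOT 0=1 -> 1101
Fixed point reached at step 2: 1101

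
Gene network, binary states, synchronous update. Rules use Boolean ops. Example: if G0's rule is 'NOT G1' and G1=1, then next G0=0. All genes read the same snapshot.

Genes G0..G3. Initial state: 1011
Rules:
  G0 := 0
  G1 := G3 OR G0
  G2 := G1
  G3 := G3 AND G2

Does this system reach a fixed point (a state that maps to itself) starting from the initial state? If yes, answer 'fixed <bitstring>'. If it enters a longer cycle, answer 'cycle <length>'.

Answer: fixed 0000

Derivation:
Step 0: 1011
Step 1: G0=0(const) G1=G3|G0=1|1=1 G2=G1=0 G3=G3&G2=1&1=1 -> 0101
Step 2: G0=0(const) G1=G3|G0=1|0=1 G2=G1=1 G3=G3&G2=1&0=0 -> 0110
Step 3: G0=0(const) G1=G3|G0=0|0=0 G2=G1=1 G3=G3&G2=0&1=0 -> 0010
Step 4: G0=0(const) G1=G3|G0=0|0=0 G2=G1=0 G3=G3&G2=0&1=0 -> 0000
Step 5: G0=0(const) G1=G3|G0=0|0=0 G2=G1=0 G3=G3&G2=0&0=0 -> 0000
Fixed point reached at step 4: 0000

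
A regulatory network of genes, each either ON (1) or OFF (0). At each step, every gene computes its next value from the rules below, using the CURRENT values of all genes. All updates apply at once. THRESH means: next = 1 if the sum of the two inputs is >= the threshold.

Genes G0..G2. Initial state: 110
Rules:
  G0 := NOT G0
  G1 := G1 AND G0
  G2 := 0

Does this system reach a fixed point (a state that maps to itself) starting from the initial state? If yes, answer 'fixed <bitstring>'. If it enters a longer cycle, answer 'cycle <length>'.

Answer: cycle 2

Derivation:
Step 0: 110
Step 1: G0=NOT G0=NOT 1=0 G1=G1&G0=1&1=1 G2=0(const) -> 010
Step 2: G0=NOT G0=NOT 0=1 G1=G1&G0=1&0=0 G2=0(const) -> 100
Step 3: G0=NOT G0=NOT 1=0 G1=G1&G0=0&1=0 G2=0(const) -> 000
Step 4: G0=NOT G0=NOT 0=1 G1=G1&G0=0&0=0 G2=0(const) -> 100
Cycle of length 2 starting at step 2 -> no fixed point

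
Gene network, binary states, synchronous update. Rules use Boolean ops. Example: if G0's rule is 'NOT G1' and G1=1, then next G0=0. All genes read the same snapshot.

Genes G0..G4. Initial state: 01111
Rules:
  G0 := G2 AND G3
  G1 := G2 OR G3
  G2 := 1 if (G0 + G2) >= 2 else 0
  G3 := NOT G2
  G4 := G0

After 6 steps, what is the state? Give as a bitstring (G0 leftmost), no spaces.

Step 1: G0=G2&G3=1&1=1 G1=G2|G3=1|1=1 G2=(0+1>=2)=0 G3=NOT G2=NOT 1=0 G4=G0=0 -> 11000
Step 2: G0=G2&G3=0&0=0 G1=G2|G3=0|0=0 G2=(1+0>=2)=0 G3=NOT G2=NOT 0=1 G4=G0=1 -> 00011
Step 3: G0=G2&G3=0&1=0 G1=G2|G3=0|1=1 G2=(0+0>=2)=0 G3=NOT G2=NOT 0=1 G4=G0=0 -> 01010
Step 4: G0=G2&G3=0&1=0 G1=G2|G3=0|1=1 G2=(0+0>=2)=0 G3=NOT G2=NOT 0=1 G4=G0=0 -> 01010
Step 5: G0=G2&G3=0&1=0 G1=G2|G3=0|1=1 G2=(0+0>=2)=0 G3=NOT G2=NOT 0=1 G4=G0=0 -> 01010
Step 6: G0=G2&G3=0&1=0 G1=G2|G3=0|1=1 G2=(0+0>=2)=0 G3=NOT G2=NOT 0=1 G4=G0=0 -> 01010

01010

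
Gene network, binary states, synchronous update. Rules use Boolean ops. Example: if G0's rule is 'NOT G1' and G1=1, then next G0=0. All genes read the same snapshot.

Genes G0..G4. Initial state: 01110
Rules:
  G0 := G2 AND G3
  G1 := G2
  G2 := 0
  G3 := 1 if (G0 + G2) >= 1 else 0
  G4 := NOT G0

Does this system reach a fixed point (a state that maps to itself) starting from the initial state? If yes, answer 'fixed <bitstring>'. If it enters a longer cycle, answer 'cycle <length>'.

Step 0: 01110
Step 1: G0=G2&G3=1&1=1 G1=G2=1 G2=0(const) G3=(0+1>=1)=1 G4=NOT G0=NOT 0=1 -> 11011
Step 2: G0=G2&G3=0&1=0 G1=G2=0 G2=0(const) G3=(1+0>=1)=1 G4=NOT G0=NOT 1=0 -> 00010
Step 3: G0=G2&G3=0&1=0 G1=G2=0 G2=0(const) G3=(0+0>=1)=0 G4=NOT G0=NOT 0=1 -> 00001
Step 4: G0=G2&G3=0&0=0 G1=G2=0 G2=0(const) G3=(0+0>=1)=0 G4=NOT G0=NOT 0=1 -> 00001
Fixed point reached at step 3: 00001

Answer: fixed 00001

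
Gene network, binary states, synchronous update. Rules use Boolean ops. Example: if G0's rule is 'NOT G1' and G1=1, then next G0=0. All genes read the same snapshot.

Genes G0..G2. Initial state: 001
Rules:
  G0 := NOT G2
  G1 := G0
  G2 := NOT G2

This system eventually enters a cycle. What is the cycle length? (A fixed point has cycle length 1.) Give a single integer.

Answer: 2

Derivation:
Step 0: 001
Step 1: G0=NOT G2=NOT 1=0 G1=G0=0 G2=NOT G2=NOT 1=0 -> 000
Step 2: G0=NOT G2=NOT 0=1 G1=G0=0 G2=NOT G2=NOT 0=1 -> 101
Step 3: G0=NOT G2=NOT 1=0 G1=G0=1 G2=NOT G2=NOT 1=0 -> 010
Step 4: G0=NOT G2=NOT 0=1 G1=G0=0 G2=NOT G2=NOT 0=1 -> 101
State from step 4 equals state from step 2 -> cycle length 2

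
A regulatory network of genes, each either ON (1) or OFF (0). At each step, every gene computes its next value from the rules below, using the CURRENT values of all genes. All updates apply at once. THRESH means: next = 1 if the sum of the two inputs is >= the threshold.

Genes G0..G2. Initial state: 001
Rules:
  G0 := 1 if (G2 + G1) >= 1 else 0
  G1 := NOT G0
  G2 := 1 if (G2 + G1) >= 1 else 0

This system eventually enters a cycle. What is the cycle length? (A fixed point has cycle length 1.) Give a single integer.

Step 0: 001
Step 1: G0=(1+0>=1)=1 G1=NOT G0=NOT 0=1 G2=(1+0>=1)=1 -> 111
Step 2: G0=(1+1>=1)=1 G1=NOT G0=NOT 1=0 G2=(1+1>=1)=1 -> 101
Step 3: G0=(1+0>=1)=1 G1=NOT G0=NOT 1=0 G2=(1+0>=1)=1 -> 101
State from step 3 equals state from step 2 -> cycle length 1

Answer: 1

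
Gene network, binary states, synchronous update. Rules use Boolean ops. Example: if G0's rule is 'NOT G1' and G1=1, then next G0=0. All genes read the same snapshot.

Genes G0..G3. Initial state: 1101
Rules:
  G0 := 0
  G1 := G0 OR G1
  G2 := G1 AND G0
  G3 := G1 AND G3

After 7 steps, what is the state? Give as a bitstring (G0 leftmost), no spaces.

Step 1: G0=0(const) G1=G0|G1=1|1=1 G2=G1&G0=1&1=1 G3=G1&G3=1&1=1 -> 0111
Step 2: G0=0(const) G1=G0|G1=0|1=1 G2=G1&G0=1&0=0 G3=G1&G3=1&1=1 -> 0101
Step 3: G0=0(const) G1=G0|G1=0|1=1 G2=G1&G0=1&0=0 G3=G1&G3=1&1=1 -> 0101
Step 4: G0=0(const) G1=G0|G1=0|1=1 G2=G1&G0=1&0=0 G3=G1&G3=1&1=1 -> 0101
Step 5: G0=0(const) G1=G0|G1=0|1=1 G2=G1&G0=1&0=0 G3=G1&G3=1&1=1 -> 0101
Step 6: G0=0(const) G1=G0|G1=0|1=1 G2=G1&G0=1&0=0 G3=G1&G3=1&1=1 -> 0101
Step 7: G0=0(const) G1=G0|G1=0|1=1 G2=G1&G0=1&0=0 G3=G1&G3=1&1=1 -> 0101

0101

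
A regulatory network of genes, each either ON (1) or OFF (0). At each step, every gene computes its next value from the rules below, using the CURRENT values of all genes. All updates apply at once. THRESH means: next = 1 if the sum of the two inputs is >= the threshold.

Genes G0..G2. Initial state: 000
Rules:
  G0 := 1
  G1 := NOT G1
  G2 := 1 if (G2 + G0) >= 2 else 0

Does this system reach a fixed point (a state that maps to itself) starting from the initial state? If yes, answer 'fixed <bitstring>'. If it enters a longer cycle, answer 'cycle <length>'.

Step 0: 000
Step 1: G0=1(const) G1=NOT G1=NOT 0=1 G2=(0+0>=2)=0 -> 110
Step 2: G0=1(const) G1=NOT G1=NOT 1=0 G2=(0+1>=2)=0 -> 100
Step 3: G0=1(const) G1=NOT G1=NOT 0=1 G2=(0+1>=2)=0 -> 110
Cycle of length 2 starting at step 1 -> no fixed point

Answer: cycle 2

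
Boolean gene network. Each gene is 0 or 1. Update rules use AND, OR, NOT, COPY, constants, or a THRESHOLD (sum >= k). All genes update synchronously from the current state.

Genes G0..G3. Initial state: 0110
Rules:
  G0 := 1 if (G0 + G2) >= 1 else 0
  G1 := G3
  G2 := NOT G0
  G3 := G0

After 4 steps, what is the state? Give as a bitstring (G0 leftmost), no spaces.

Step 1: G0=(0+1>=1)=1 G1=G3=0 G2=NOT G0=NOT 0=1 G3=G0=0 -> 1010
Step 2: G0=(1+1>=1)=1 G1=G3=0 G2=NOT G0=NOT 1=0 G3=G0=1 -> 1001
Step 3: G0=(1+0>=1)=1 G1=G3=1 G2=NOT G0=NOT 1=0 G3=G0=1 -> 1101
Step 4: G0=(1+0>=1)=1 G1=G3=1 G2=NOT G0=NOT 1=0 G3=G0=1 -> 1101

1101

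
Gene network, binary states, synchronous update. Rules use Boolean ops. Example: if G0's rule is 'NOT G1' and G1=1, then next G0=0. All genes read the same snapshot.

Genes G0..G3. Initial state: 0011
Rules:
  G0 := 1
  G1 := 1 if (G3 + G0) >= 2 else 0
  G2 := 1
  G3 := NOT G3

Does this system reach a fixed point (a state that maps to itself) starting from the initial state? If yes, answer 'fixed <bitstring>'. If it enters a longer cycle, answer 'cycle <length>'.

Step 0: 0011
Step 1: G0=1(const) G1=(1+0>=2)=0 G2=1(const) G3=NOT G3=NOT 1=0 -> 1010
Step 2: G0=1(const) G1=(0+1>=2)=0 G2=1(const) G3=NOT G3=NOT 0=1 -> 1011
Step 3: G0=1(const) G1=(1+1>=2)=1 G2=1(const) G3=NOT G3=NOT 1=0 -> 1110
Step 4: G0=1(const) G1=(0+1>=2)=0 G2=1(const) G3=NOT G3=NOT 0=1 -> 1011
Cycle of length 2 starting at step 2 -> no fixed point

Answer: cycle 2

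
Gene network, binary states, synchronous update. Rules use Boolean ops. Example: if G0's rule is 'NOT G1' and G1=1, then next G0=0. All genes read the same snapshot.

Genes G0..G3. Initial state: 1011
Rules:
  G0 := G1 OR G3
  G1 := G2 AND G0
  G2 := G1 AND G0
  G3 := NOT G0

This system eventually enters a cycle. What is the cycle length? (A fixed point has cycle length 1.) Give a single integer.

Answer: 4

Derivation:
Step 0: 1011
Step 1: G0=G1|G3=0|1=1 G1=G2&G0=1&1=1 G2=G1&G0=0&1=0 G3=NOT G0=NOT 1=0 -> 1100
Step 2: G0=G1|G3=1|0=1 G1=G2&G0=0&1=0 G2=G1&G0=1&1=1 G3=NOT G0=NOT 1=0 -> 1010
Step 3: G0=G1|G3=0|0=0 G1=G2&G0=1&1=1 G2=G1&G0=0&1=0 G3=NOT G0=NOT 1=0 -> 0100
Step 4: G0=G1|G3=1|0=1 G1=G2&G0=0&0=0 G2=G1&G0=1&0=0 G3=NOT G0=NOT 0=1 -> 1001
Step 5: G0=G1|G3=0|1=1 G1=G2&G0=0&1=0 G2=G1&G0=0&1=0 G3=NOT G0=NOT 1=0 -> 1000
Step 6: G0=G1|G3=0|0=0 G1=G2&G0=0&1=0 G2=G1&G0=0&1=0 G3=NOT G0=NOT 1=0 -> 0000
Step 7: G0=G1|G3=0|0=0 G1=G2&G0=0&0=0 G2=G1&G0=0&0=0 G3=NOT G0=NOT 0=1 -> 0001
Step 8: G0=G1|G3=0|1=1 G1=G2&G0=0&0=0 G2=G1&G0=0&0=0 G3=NOT G0=NOT 0=1 -> 1001
State from step 8 equals state from step 4 -> cycle length 4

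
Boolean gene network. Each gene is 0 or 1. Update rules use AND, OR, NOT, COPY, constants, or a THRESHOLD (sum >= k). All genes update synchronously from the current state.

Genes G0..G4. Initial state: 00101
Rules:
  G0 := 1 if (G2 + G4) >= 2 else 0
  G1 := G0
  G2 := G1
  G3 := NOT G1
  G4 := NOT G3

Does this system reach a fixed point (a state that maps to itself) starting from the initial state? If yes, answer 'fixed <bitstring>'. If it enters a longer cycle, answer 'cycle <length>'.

Answer: fixed 00010

Derivation:
Step 0: 00101
Step 1: G0=(1+1>=2)=1 G1=G0=0 G2=G1=0 G3=NOT G1=NOT 0=1 G4=NOT G3=NOT 0=1 -> 10011
Step 2: G0=(0+1>=2)=0 G1=G0=1 G2=G1=0 G3=NOT G1=NOT 0=1 G4=NOT G3=NOT 1=0 -> 01010
Step 3: G0=(0+0>=2)=0 G1=G0=0 G2=G1=1 G3=NOT G1=NOT 1=0 G4=NOT G3=NOT 1=0 -> 00100
Step 4: G0=(1+0>=2)=0 G1=G0=0 G2=G1=0 G3=NOT G1=NOT 0=1 G4=NOT G3=NOT 0=1 -> 00011
Step 5: G0=(0+1>=2)=0 G1=G0=0 G2=G1=0 G3=NOT G1=NOT 0=1 G4=NOT G3=NOT 1=0 -> 00010
Step 6: G0=(0+0>=2)=0 G1=G0=0 G2=G1=0 G3=NOT G1=NOT 0=1 G4=NOT G3=NOT 1=0 -> 00010
Fixed point reached at step 5: 00010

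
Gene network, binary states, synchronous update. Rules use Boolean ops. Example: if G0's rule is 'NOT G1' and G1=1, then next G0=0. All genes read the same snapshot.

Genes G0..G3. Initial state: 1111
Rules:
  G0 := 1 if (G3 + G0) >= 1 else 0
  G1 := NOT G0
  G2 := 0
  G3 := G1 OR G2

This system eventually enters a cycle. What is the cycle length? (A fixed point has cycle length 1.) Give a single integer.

Answer: 1

Derivation:
Step 0: 1111
Step 1: G0=(1+1>=1)=1 G1=NOT G0=NOT 1=0 G2=0(const) G3=G1|G2=1|1=1 -> 1001
Step 2: G0=(1+1>=1)=1 G1=NOT G0=NOT 1=0 G2=0(const) G3=G1|G2=0|0=0 -> 1000
Step 3: G0=(0+1>=1)=1 G1=NOT G0=NOT 1=0 G2=0(const) G3=G1|G2=0|0=0 -> 1000
State from step 3 equals state from step 2 -> cycle length 1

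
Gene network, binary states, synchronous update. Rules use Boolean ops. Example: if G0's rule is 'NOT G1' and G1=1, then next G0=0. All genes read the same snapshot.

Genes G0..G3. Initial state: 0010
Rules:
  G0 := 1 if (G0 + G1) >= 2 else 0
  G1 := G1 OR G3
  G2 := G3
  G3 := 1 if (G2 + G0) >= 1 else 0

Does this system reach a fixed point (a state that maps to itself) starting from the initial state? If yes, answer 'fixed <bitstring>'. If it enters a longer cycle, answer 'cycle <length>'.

Answer: cycle 2

Derivation:
Step 0: 0010
Step 1: G0=(0+0>=2)=0 G1=G1|G3=0|0=0 G2=G3=0 G3=(1+0>=1)=1 -> 0001
Step 2: G0=(0+0>=2)=0 G1=G1|G3=0|1=1 G2=G3=1 G3=(0+0>=1)=0 -> 0110
Step 3: G0=(0+1>=2)=0 G1=G1|G3=1|0=1 G2=G3=0 G3=(1+0>=1)=1 -> 0101
Step 4: G0=(0+1>=2)=0 G1=G1|G3=1|1=1 G2=G3=1 G3=(0+0>=1)=0 -> 0110
Cycle of length 2 starting at step 2 -> no fixed point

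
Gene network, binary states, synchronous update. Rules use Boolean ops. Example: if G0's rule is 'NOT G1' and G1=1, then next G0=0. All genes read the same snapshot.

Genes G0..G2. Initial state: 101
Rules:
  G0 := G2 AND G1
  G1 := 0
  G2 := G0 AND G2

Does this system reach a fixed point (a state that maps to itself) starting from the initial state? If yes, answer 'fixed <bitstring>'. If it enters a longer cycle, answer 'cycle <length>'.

Step 0: 101
Step 1: G0=G2&G1=1&0=0 G1=0(const) G2=G0&G2=1&1=1 -> 001
Step 2: G0=G2&G1=1&0=0 G1=0(const) G2=G0&G2=0&1=0 -> 000
Step 3: G0=G2&G1=0&0=0 G1=0(const) G2=G0&G2=0&0=0 -> 000
Fixed point reached at step 2: 000

Answer: fixed 000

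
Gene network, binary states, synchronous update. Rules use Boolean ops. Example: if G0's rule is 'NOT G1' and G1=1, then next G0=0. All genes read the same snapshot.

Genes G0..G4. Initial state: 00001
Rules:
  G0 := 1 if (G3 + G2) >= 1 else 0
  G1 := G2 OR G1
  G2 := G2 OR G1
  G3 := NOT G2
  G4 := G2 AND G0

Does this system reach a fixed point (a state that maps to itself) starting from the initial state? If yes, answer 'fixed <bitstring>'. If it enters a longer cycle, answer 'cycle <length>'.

Step 0: 00001
Step 1: G0=(0+0>=1)=0 G1=G2|G1=0|0=0 G2=G2|G1=0|0=0 G3=NOT G2=NOT 0=1 G4=G2&G0=0&0=0 -> 00010
Step 2: G0=(1+0>=1)=1 G1=G2|G1=0|0=0 G2=G2|G1=0|0=0 G3=NOT G2=NOT 0=1 G4=G2&G0=0&0=0 -> 10010
Step 3: G0=(1+0>=1)=1 G1=G2|G1=0|0=0 G2=G2|G1=0|0=0 G3=NOT G2=NOT 0=1 G4=G2&G0=0&1=0 -> 10010
Fixed point reached at step 2: 10010

Answer: fixed 10010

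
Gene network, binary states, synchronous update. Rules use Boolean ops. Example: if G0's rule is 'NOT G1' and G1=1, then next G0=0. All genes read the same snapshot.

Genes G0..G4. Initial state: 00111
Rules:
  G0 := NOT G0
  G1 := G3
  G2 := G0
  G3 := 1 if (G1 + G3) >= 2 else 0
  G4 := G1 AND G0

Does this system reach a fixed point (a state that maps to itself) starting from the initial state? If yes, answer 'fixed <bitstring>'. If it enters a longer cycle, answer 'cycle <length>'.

Answer: cycle 2

Derivation:
Step 0: 00111
Step 1: G0=NOT G0=NOT 0=1 G1=G3=1 G2=G0=0 G3=(0+1>=2)=0 G4=G1&G0=0&0=0 -> 11000
Step 2: G0=NOT G0=NOT 1=0 G1=G3=0 G2=G0=1 G3=(1+0>=2)=0 G4=G1&G0=1&1=1 -> 00101
Step 3: G0=NOT G0=NOT 0=1 G1=G3=0 G2=G0=0 G3=(0+0>=2)=0 G4=G1&G0=0&0=0 -> 10000
Step 4: G0=NOT G0=NOT 1=0 G1=G3=0 G2=G0=1 G3=(0+0>=2)=0 G4=G1&G0=0&1=0 -> 00100
Step 5: G0=NOT G0=NOT 0=1 G1=G3=0 G2=G0=0 G3=(0+0>=2)=0 G4=G1&G0=0&0=0 -> 10000
Cycle of length 2 starting at step 3 -> no fixed point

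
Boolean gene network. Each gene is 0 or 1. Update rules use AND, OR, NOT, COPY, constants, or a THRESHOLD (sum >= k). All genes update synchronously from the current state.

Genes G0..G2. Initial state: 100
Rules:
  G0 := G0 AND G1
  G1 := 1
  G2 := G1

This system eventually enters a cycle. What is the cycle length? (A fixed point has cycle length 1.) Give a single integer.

Answer: 1

Derivation:
Step 0: 100
Step 1: G0=G0&G1=1&0=0 G1=1(const) G2=G1=0 -> 010
Step 2: G0=G0&G1=0&1=0 G1=1(const) G2=G1=1 -> 011
Step 3: G0=G0&G1=0&1=0 G1=1(const) G2=G1=1 -> 011
State from step 3 equals state from step 2 -> cycle length 1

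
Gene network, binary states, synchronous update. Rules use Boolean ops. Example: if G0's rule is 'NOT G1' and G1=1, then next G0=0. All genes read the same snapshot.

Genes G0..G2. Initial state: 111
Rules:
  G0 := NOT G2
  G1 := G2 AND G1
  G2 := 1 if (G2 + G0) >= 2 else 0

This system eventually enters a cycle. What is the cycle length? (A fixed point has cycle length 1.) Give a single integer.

Step 0: 111
Step 1: G0=NOT G2=NOT 1=0 G1=G2&G1=1&1=1 G2=(1+1>=2)=1 -> 011
Step 2: G0=NOT G2=NOT 1=0 G1=G2&G1=1&1=1 G2=(1+0>=2)=0 -> 010
Step 3: G0=NOT G2=NOT 0=1 G1=G2&G1=0&1=0 G2=(0+0>=2)=0 -> 100
Step 4: G0=NOT G2=NOT 0=1 G1=G2&G1=0&0=0 G2=(0+1>=2)=0 -> 100
State from step 4 equals state from step 3 -> cycle length 1

Answer: 1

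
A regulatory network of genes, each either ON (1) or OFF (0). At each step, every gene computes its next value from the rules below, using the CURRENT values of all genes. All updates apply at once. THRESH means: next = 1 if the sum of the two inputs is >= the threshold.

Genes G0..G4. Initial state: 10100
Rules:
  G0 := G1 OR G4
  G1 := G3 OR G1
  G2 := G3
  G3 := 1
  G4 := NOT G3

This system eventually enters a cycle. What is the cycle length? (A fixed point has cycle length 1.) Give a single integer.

Step 0: 10100
Step 1: G0=G1|G4=0|0=0 G1=G3|G1=0|0=0 G2=G3=0 G3=1(const) G4=NOT G3=NOT 0=1 -> 00011
Step 2: G0=G1|G4=0|1=1 G1=G3|G1=1|0=1 G2=G3=1 G3=1(const) G4=NOT G3=NOT 1=0 -> 11110
Step 3: G0=G1|G4=1|0=1 G1=G3|G1=1|1=1 G2=G3=1 G3=1(const) G4=NOT G3=NOT 1=0 -> 11110
State from step 3 equals state from step 2 -> cycle length 1

Answer: 1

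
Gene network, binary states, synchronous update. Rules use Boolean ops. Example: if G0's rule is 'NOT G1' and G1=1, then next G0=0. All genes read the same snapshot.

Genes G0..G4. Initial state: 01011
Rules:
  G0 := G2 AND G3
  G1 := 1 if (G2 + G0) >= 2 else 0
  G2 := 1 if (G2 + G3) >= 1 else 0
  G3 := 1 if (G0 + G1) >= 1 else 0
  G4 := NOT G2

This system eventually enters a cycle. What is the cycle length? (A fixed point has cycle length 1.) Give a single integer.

Answer: 1

Derivation:
Step 0: 01011
Step 1: G0=G2&G3=0&1=0 G1=(0+0>=2)=0 G2=(0+1>=1)=1 G3=(0+1>=1)=1 G4=NOT G2=NOT 0=1 -> 00111
Step 2: G0=G2&G3=1&1=1 G1=(1+0>=2)=0 G2=(1+1>=1)=1 G3=(0+0>=1)=0 G4=NOT G2=NOT 1=0 -> 10100
Step 3: G0=G2&G3=1&0=0 G1=(1+1>=2)=1 G2=(1+0>=1)=1 G3=(1+0>=1)=1 G4=NOT G2=NOT 1=0 -> 01110
Step 4: G0=G2&G3=1&1=1 G1=(1+0>=2)=0 G2=(1+1>=1)=1 G3=(0+1>=1)=1 G4=NOT G2=NOT 1=0 -> 10110
Step 5: G0=G2&G3=1&1=1 G1=(1+1>=2)=1 G2=(1+1>=1)=1 G3=(1+0>=1)=1 G4=NOT G2=NOT 1=0 -> 11110
Step 6: G0=G2&G3=1&1=1 G1=(1+1>=2)=1 G2=(1+1>=1)=1 G3=(1+1>=1)=1 G4=NOT G2=NOT 1=0 -> 11110
State from step 6 equals state from step 5 -> cycle length 1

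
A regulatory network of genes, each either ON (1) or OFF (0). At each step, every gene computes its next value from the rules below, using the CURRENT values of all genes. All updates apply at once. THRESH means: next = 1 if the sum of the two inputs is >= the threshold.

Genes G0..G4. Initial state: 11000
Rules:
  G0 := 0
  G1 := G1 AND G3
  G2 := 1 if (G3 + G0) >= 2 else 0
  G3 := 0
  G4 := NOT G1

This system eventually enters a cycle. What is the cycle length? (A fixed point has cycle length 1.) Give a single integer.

Answer: 1

Derivation:
Step 0: 11000
Step 1: G0=0(const) G1=G1&G3=1&0=0 G2=(0+1>=2)=0 G3=0(const) G4=NOT G1=NOT 1=0 -> 00000
Step 2: G0=0(const) G1=G1&G3=0&0=0 G2=(0+0>=2)=0 G3=0(const) G4=NOT G1=NOT 0=1 -> 00001
Step 3: G0=0(const) G1=G1&G3=0&0=0 G2=(0+0>=2)=0 G3=0(const) G4=NOT G1=NOT 0=1 -> 00001
State from step 3 equals state from step 2 -> cycle length 1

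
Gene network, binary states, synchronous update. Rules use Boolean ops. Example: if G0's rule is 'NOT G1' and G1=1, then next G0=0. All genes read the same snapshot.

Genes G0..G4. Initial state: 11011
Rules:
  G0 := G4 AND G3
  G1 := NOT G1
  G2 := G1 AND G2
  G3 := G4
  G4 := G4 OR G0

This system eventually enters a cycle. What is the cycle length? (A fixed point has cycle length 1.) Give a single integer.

Answer: 2

Derivation:
Step 0: 11011
Step 1: G0=G4&G3=1&1=1 G1=NOT G1=NOT 1=0 G2=G1&G2=1&0=0 G3=G4=1 G4=G4|G0=1|1=1 -> 10011
Step 2: G0=G4&G3=1&1=1 G1=NOT G1=NOT 0=1 G2=G1&G2=0&0=0 G3=G4=1 G4=G4|G0=1|1=1 -> 11011
State from step 2 equals state from step 0 -> cycle length 2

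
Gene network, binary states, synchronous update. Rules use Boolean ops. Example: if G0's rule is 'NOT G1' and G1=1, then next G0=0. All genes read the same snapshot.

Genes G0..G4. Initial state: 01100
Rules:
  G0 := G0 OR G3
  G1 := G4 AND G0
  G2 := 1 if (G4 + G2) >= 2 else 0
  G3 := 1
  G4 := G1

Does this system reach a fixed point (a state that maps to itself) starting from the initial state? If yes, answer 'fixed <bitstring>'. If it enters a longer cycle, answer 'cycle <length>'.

Step 0: 01100
Step 1: G0=G0|G3=0|0=0 G1=G4&G0=0&0=0 G2=(0+1>=2)=0 G3=1(const) G4=G1=1 -> 00011
Step 2: G0=G0|G3=0|1=1 G1=G4&G0=1&0=0 G2=(1+0>=2)=0 G3=1(const) G4=G1=0 -> 10010
Step 3: G0=G0|G3=1|1=1 G1=G4&G0=0&1=0 G2=(0+0>=2)=0 G3=1(const) G4=G1=0 -> 10010
Fixed point reached at step 2: 10010

Answer: fixed 10010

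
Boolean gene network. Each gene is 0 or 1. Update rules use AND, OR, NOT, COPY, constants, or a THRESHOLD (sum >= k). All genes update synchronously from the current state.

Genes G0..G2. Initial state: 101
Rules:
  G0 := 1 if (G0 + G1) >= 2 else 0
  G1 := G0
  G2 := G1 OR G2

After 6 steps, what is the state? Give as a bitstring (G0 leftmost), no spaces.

Step 1: G0=(1+0>=2)=0 G1=G0=1 G2=G1|G2=0|1=1 -> 011
Step 2: G0=(0+1>=2)=0 G1=G0=0 G2=G1|G2=1|1=1 -> 001
Step 3: G0=(0+0>=2)=0 G1=G0=0 G2=G1|G2=0|1=1 -> 001
Step 4: G0=(0+0>=2)=0 G1=G0=0 G2=G1|G2=0|1=1 -> 001
Step 5: G0=(0+0>=2)=0 G1=G0=0 G2=G1|G2=0|1=1 -> 001
Step 6: G0=(0+0>=2)=0 G1=G0=0 G2=G1|G2=0|1=1 -> 001

001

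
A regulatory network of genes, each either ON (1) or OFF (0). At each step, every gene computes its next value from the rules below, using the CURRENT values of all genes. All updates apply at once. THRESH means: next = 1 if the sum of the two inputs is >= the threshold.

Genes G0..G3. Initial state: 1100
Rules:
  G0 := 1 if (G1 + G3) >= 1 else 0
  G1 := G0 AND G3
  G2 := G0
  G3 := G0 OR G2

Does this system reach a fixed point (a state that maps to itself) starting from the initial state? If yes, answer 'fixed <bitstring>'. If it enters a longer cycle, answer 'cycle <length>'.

Answer: fixed 1111

Derivation:
Step 0: 1100
Step 1: G0=(1+0>=1)=1 G1=G0&G3=1&0=0 G2=G0=1 G3=G0|G2=1|0=1 -> 1011
Step 2: G0=(0+1>=1)=1 G1=G0&G3=1&1=1 G2=G0=1 G3=G0|G2=1|1=1 -> 1111
Step 3: G0=(1+1>=1)=1 G1=G0&G3=1&1=1 G2=G0=1 G3=G0|G2=1|1=1 -> 1111
Fixed point reached at step 2: 1111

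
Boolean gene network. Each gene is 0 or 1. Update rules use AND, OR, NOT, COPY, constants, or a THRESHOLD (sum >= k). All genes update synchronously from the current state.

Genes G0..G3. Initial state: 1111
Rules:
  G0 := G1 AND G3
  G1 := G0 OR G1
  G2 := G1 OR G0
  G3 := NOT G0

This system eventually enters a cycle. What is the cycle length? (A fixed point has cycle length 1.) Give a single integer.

Answer: 4

Derivation:
Step 0: 1111
Step 1: G0=G1&G3=1&1=1 G1=G0|G1=1|1=1 G2=G1|G0=1|1=1 G3=NOT G0=NOT 1=0 -> 1110
Step 2: G0=G1&G3=1&0=0 G1=G0|G1=1|1=1 G2=G1|G0=1|1=1 G3=NOT G0=NOT 1=0 -> 0110
Step 3: G0=G1&G3=1&0=0 G1=G0|G1=0|1=1 G2=G1|G0=1|0=1 G3=NOT G0=NOT 0=1 -> 0111
Step 4: G0=G1&G3=1&1=1 G1=G0|G1=0|1=1 G2=G1|G0=1|0=1 G3=NOT G0=NOT 0=1 -> 1111
State from step 4 equals state from step 0 -> cycle length 4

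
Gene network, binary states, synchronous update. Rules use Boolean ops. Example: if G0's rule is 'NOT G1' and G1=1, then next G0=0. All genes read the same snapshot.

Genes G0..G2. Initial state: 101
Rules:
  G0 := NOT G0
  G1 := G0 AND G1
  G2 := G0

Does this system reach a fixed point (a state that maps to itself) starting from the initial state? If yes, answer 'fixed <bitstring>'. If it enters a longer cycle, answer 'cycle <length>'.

Answer: cycle 2

Derivation:
Step 0: 101
Step 1: G0=NOT G0=NOT 1=0 G1=G0&G1=1&0=0 G2=G0=1 -> 001
Step 2: G0=NOT G0=NOT 0=1 G1=G0&G1=0&0=0 G2=G0=0 -> 100
Step 3: G0=NOT G0=NOT 1=0 G1=G0&G1=1&0=0 G2=G0=1 -> 001
Cycle of length 2 starting at step 1 -> no fixed point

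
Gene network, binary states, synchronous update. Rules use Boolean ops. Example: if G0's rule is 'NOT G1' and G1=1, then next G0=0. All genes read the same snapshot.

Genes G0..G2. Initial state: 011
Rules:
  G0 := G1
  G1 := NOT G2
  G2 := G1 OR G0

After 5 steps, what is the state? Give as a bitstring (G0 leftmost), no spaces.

Step 1: G0=G1=1 G1=NOT G2=NOT 1=0 G2=G1|G0=1|0=1 -> 101
Step 2: G0=G1=0 G1=NOT G2=NOT 1=0 G2=G1|G0=0|1=1 -> 001
Step 3: G0=G1=0 G1=NOT G2=NOT 1=0 G2=G1|G0=0|0=0 -> 000
Step 4: G0=G1=0 G1=NOT G2=NOT 0=1 G2=G1|G0=0|0=0 -> 010
Step 5: G0=G1=1 G1=NOT G2=NOT 0=1 G2=G1|G0=1|0=1 -> 111

111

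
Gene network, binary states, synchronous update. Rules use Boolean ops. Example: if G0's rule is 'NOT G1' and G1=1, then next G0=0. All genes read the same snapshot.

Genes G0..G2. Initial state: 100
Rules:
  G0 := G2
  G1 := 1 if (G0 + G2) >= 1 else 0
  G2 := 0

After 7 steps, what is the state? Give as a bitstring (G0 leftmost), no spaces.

Step 1: G0=G2=0 G1=(1+0>=1)=1 G2=0(const) -> 010
Step 2: G0=G2=0 G1=(0+0>=1)=0 G2=0(const) -> 000
Step 3: G0=G2=0 G1=(0+0>=1)=0 G2=0(const) -> 000
Step 4: G0=G2=0 G1=(0+0>=1)=0 G2=0(const) -> 000
Step 5: G0=G2=0 G1=(0+0>=1)=0 G2=0(const) -> 000
Step 6: G0=G2=0 G1=(0+0>=1)=0 G2=0(const) -> 000
Step 7: G0=G2=0 G1=(0+0>=1)=0 G2=0(const) -> 000

000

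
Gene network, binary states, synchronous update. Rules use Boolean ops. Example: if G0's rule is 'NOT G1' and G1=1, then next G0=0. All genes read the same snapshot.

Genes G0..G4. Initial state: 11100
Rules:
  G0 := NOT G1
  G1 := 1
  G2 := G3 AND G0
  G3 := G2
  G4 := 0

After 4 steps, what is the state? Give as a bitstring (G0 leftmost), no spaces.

Step 1: G0=NOT G1=NOT 1=0 G1=1(const) G2=G3&G0=0&1=0 G3=G2=1 G4=0(const) -> 01010
Step 2: G0=NOT G1=NOT 1=0 G1=1(const) G2=G3&G0=1&0=0 G3=G2=0 G4=0(const) -> 01000
Step 3: G0=NOT G1=NOT 1=0 G1=1(const) G2=G3&G0=0&0=0 G3=G2=0 G4=0(const) -> 01000
Step 4: G0=NOT G1=NOT 1=0 G1=1(const) G2=G3&G0=0&0=0 G3=G2=0 G4=0(const) -> 01000

01000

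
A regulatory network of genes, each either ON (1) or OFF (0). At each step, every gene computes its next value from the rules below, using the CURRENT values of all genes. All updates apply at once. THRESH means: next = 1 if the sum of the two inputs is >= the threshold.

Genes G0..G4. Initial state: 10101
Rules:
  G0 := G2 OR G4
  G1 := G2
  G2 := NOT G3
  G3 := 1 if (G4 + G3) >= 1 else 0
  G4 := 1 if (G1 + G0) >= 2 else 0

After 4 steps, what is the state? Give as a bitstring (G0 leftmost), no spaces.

Step 1: G0=G2|G4=1|1=1 G1=G2=1 G2=NOT G3=NOT 0=1 G3=(1+0>=1)=1 G4=(0+1>=2)=0 -> 11110
Step 2: G0=G2|G4=1|0=1 G1=G2=1 G2=NOT G3=NOT 1=0 G3=(0+1>=1)=1 G4=(1+1>=2)=1 -> 11011
Step 3: G0=G2|G4=0|1=1 G1=G2=0 G2=NOT G3=NOT 1=0 G3=(1+1>=1)=1 G4=(1+1>=2)=1 -> 10011
Step 4: G0=G2|G4=0|1=1 G1=G2=0 G2=NOT G3=NOT 1=0 G3=(1+1>=1)=1 G4=(0+1>=2)=0 -> 10010

10010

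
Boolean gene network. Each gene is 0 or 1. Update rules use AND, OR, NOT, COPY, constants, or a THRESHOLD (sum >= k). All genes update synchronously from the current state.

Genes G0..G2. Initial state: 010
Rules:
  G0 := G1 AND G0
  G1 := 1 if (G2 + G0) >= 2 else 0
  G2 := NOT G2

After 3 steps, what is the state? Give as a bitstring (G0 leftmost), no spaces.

Step 1: G0=G1&G0=1&0=0 G1=(0+0>=2)=0 G2=NOT G2=NOT 0=1 -> 001
Step 2: G0=G1&G0=0&0=0 G1=(1+0>=2)=0 G2=NOT G2=NOT 1=0 -> 000
Step 3: G0=G1&G0=0&0=0 G1=(0+0>=2)=0 G2=NOT G2=NOT 0=1 -> 001

001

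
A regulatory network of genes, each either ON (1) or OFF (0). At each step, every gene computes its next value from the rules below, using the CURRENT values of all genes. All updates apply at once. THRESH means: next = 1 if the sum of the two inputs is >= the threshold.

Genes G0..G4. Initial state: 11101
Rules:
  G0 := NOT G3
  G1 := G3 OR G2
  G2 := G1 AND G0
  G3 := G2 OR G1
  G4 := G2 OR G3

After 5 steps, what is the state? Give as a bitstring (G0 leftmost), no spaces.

Step 1: G0=NOT G3=NOT 0=1 G1=G3|G2=0|1=1 G2=G1&G0=1&1=1 G3=G2|G1=1|1=1 G4=G2|G3=1|0=1 -> 11111
Step 2: G0=NOT G3=NOT 1=0 G1=G3|G2=1|1=1 G2=G1&G0=1&1=1 G3=G2|G1=1|1=1 G4=G2|G3=1|1=1 -> 01111
Step 3: G0=NOT G3=NOT 1=0 G1=G3|G2=1|1=1 G2=G1&G0=1&0=0 G3=G2|G1=1|1=1 G4=G2|G3=1|1=1 -> 01011
Step 4: G0=NOT G3=NOT 1=0 G1=G3|G2=1|0=1 G2=G1&G0=1&0=0 G3=G2|G1=0|1=1 G4=G2|G3=0|1=1 -> 01011
Step 5: G0=NOT G3=NOT 1=0 G1=G3|G2=1|0=1 G2=G1&G0=1&0=0 G3=G2|G1=0|1=1 G4=G2|G3=0|1=1 -> 01011

01011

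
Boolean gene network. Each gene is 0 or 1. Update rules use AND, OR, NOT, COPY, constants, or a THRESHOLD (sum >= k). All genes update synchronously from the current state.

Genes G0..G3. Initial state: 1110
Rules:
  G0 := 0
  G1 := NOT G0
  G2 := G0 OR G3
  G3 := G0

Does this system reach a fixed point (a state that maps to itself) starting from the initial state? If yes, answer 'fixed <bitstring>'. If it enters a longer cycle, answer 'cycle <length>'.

Answer: fixed 0100

Derivation:
Step 0: 1110
Step 1: G0=0(const) G1=NOT G0=NOT 1=0 G2=G0|G3=1|0=1 G3=G0=1 -> 0011
Step 2: G0=0(const) G1=NOT G0=NOT 0=1 G2=G0|G3=0|1=1 G3=G0=0 -> 0110
Step 3: G0=0(const) G1=NOT G0=NOT 0=1 G2=G0|G3=0|0=0 G3=G0=0 -> 0100
Step 4: G0=0(const) G1=NOT G0=NOT 0=1 G2=G0|G3=0|0=0 G3=G0=0 -> 0100
Fixed point reached at step 3: 0100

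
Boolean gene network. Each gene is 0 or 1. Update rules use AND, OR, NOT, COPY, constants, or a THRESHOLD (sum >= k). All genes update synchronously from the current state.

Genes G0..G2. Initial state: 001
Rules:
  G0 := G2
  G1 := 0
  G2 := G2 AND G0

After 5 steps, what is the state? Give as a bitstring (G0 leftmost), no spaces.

Step 1: G0=G2=1 G1=0(const) G2=G2&G0=1&0=0 -> 100
Step 2: G0=G2=0 G1=0(const) G2=G2&G0=0&1=0 -> 000
Step 3: G0=G2=0 G1=0(const) G2=G2&G0=0&0=0 -> 000
Step 4: G0=G2=0 G1=0(const) G2=G2&G0=0&0=0 -> 000
Step 5: G0=G2=0 G1=0(const) G2=G2&G0=0&0=0 -> 000

000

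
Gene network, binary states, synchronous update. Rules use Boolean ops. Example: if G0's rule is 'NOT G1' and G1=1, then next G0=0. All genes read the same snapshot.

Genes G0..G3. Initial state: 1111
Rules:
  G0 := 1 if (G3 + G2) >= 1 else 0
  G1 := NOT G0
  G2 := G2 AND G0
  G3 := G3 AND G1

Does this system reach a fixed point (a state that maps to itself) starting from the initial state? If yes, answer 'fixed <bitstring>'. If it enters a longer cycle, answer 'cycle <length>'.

Step 0: 1111
Step 1: G0=(1+1>=1)=1 G1=NOT G0=NOT 1=0 G2=G2&G0=1&1=1 G3=G3&G1=1&1=1 -> 1011
Step 2: G0=(1+1>=1)=1 G1=NOT G0=NOT 1=0 G2=G2&G0=1&1=1 G3=G3&G1=1&0=0 -> 1010
Step 3: G0=(0+1>=1)=1 G1=NOT G0=NOT 1=0 G2=G2&G0=1&1=1 G3=G3&G1=0&0=0 -> 1010
Fixed point reached at step 2: 1010

Answer: fixed 1010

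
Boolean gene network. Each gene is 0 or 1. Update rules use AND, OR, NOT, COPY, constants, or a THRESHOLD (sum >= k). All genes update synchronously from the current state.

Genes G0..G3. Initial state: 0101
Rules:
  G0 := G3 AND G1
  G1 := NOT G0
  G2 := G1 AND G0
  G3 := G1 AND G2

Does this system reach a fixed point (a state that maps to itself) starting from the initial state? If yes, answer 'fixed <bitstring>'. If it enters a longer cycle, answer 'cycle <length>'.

Step 0: 0101
Step 1: G0=G3&G1=1&1=1 G1=NOT G0=NOT 0=1 G2=G1&G0=1&0=0 G3=G1&G2=1&0=0 -> 1100
Step 2: G0=G3&G1=0&1=0 G1=NOT G0=NOT 1=0 G2=G1&G0=1&1=1 G3=G1&G2=1&0=0 -> 0010
Step 3: G0=G3&G1=0&0=0 G1=NOT G0=NOT 0=1 G2=G1&G0=0&0=0 G3=G1&G2=0&1=0 -> 0100
Step 4: G0=G3&G1=0&1=0 G1=NOT G0=NOT 0=1 G2=G1&G0=1&0=0 G3=G1&G2=1&0=0 -> 0100
Fixed point reached at step 3: 0100

Answer: fixed 0100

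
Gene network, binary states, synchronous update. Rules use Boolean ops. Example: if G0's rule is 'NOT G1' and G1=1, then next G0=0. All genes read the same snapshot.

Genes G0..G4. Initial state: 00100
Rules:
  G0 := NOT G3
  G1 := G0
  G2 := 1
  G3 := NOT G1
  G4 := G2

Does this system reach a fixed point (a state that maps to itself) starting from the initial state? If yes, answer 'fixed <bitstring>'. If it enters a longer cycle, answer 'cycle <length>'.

Answer: cycle 3

Derivation:
Step 0: 00100
Step 1: G0=NOT G3=NOT 0=1 G1=G0=0 G2=1(const) G3=NOT G1=NOT 0=1 G4=G2=1 -> 10111
Step 2: G0=NOT G3=NOT 1=0 G1=G0=1 G2=1(const) G3=NOT G1=NOT 0=1 G4=G2=1 -> 01111
Step 3: G0=NOT G3=NOT 1=0 G1=G0=0 G2=1(const) G3=NOT G1=NOT 1=0 G4=G2=1 -> 00101
Step 4: G0=NOT G3=NOT 0=1 G1=G0=0 G2=1(const) G3=NOT G1=NOT 0=1 G4=G2=1 -> 10111
Cycle of length 3 starting at step 1 -> no fixed point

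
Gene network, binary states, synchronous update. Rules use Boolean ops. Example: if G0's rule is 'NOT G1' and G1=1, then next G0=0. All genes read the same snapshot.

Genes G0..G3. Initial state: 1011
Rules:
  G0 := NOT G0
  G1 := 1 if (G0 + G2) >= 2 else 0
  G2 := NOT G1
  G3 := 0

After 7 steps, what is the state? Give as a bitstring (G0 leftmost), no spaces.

Step 1: G0=NOT G0=NOT 1=0 G1=(1+1>=2)=1 G2=NOT G1=NOT 0=1 G3=0(const) -> 0110
Step 2: G0=NOT G0=NOT 0=1 G1=(0+1>=2)=0 G2=NOT G1=NOT 1=0 G3=0(const) -> 1000
Step 3: G0=NOT G0=NOT 1=0 G1=(1+0>=2)=0 G2=NOT G1=NOT 0=1 G3=0(const) -> 0010
Step 4: G0=NOT G0=NOT 0=1 G1=(0+1>=2)=0 G2=NOT G1=NOT 0=1 G3=0(const) -> 1010
Step 5: G0=NOT G0=NOT 1=0 G1=(1+1>=2)=1 G2=NOT G1=NOT 0=1 G3=0(const) -> 0110
Step 6: G0=NOT G0=NOT 0=1 G1=(0+1>=2)=0 G2=NOT G1=NOT 1=0 G3=0(const) -> 1000
Step 7: G0=NOT G0=NOT 1=0 G1=(1+0>=2)=0 G2=NOT G1=NOT 0=1 G3=0(const) -> 0010

0010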